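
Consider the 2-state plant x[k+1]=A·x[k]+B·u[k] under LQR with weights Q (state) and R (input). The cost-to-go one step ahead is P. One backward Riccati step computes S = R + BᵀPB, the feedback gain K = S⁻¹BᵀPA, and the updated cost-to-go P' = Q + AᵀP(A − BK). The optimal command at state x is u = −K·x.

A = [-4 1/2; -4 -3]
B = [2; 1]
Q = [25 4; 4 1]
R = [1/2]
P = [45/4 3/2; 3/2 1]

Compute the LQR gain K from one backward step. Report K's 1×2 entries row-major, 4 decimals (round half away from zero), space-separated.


BᵀP = [24.0000 4.0000]
S = R + BᵀPB = [1/2] + [52.0000] = [52.5000]
BᵀPA = [-112.0000 0.0000]
K = S⁻¹·BᵀPA = [-2.1333 0.0000]
A−BK = [0.2667 0.5000; -1.8667 -3.0000]
AᵀP(A−BK) = [5.0667 4.5000; 4.5000 7.3125]
P' = Q + AᵀP(A−BK) = [30.0667 8.5000; 8.5000 8.3125]
tr(P') = 38.3792

-2.1333 0.0000


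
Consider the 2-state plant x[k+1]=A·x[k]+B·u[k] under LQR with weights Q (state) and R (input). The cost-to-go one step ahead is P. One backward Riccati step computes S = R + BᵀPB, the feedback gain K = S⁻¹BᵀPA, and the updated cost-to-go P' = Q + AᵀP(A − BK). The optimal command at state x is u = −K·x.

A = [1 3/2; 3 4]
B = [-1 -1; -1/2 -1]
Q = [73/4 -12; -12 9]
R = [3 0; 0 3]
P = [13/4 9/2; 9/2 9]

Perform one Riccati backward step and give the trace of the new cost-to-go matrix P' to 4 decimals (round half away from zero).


BᵀP = [-5.5000 -9.0000; -7.7500 -13.5000]
S = R + BᵀPB = [3 0; 0 3] + [10.0000 14.5000; 14.5000 21.2500] = [13.0000 14.5000; 14.5000 24.2500]
BᵀPA = [-32.5000 -44.2500; -48.2500 -65.6250]
K = S⁻¹·BᵀPA = [-0.8429 -1.1571; -1.4857 -2.0143]
A−BK = [-1.3286 -1.6714; 1.0929 1.4071]
AᵀP(A−BK) = [12.1714 16.3286; 16.3286 21.9214]
P' = Q + AᵀP(A−BK) = [30.4214 4.3286; 4.3286 30.9214]
tr(P') = 61.3429

61.3429


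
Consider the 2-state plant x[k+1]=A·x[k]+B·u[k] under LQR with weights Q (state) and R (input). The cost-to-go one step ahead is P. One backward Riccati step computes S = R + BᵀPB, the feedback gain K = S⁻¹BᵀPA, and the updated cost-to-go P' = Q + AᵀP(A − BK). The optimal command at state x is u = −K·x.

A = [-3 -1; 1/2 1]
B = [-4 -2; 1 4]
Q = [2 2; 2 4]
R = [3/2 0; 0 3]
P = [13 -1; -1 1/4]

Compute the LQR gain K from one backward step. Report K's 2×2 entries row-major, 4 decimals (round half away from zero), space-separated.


BᵀP = [-53.0000 4.2500; -30.0000 3.0000]
S = R + BᵀPB = [3/2 0; 0 3] + [216.2500 123.0000; 123.0000 72.0000] = [217.7500 123.0000; 123.0000 75.0000]
BᵀPA = [161.1250 57.2500; 91.5000 33.0000]
K = S⁻¹·BᵀPA = [0.6903 0.1953; 0.0880 0.1198]
A−BK = [-0.0630 0.0206; -0.5421 0.3256]
AᵀP(A−BK) = [0.7947 0.2045; 0.2045 0.1188]
P' = Q + AᵀP(A−BK) = [2.7947 2.2045; 2.2045 4.1188]
tr(P') = 6.9135

0.6903 0.1953 0.0880 0.1198


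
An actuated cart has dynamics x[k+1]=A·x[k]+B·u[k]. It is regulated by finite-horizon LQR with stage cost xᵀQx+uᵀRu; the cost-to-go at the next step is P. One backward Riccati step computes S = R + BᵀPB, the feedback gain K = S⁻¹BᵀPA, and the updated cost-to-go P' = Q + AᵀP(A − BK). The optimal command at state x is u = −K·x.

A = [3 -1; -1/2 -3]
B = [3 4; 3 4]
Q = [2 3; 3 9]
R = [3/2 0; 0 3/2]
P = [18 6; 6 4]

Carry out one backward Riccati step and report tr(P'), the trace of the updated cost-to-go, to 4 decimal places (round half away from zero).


BᵀP = [72.0000 30.0000; 96.0000 40.0000]
S = R + BᵀPB = [3/2 0; 0 3/2] + [306.0000 408.0000; 408.0000 544.0000] = [307.5000 408.0000; 408.0000 545.5000]
BᵀPA = [201.0000 -162.0000; 268.0000 -216.0000]
K = S⁻¹·BᵀPA = [0.2361 -0.1903; 0.3147 -0.2537]
A−BK = [1.0329 0.5854; -2.4671 -1.4146]
AᵀP(A−BK) = [13.2032 7.2243; 7.2243 4.3864]
P' = Q + AᵀP(A−BK) = [15.2032 10.2243; 10.2243 13.3864]
tr(P') = 28.5895

28.5895


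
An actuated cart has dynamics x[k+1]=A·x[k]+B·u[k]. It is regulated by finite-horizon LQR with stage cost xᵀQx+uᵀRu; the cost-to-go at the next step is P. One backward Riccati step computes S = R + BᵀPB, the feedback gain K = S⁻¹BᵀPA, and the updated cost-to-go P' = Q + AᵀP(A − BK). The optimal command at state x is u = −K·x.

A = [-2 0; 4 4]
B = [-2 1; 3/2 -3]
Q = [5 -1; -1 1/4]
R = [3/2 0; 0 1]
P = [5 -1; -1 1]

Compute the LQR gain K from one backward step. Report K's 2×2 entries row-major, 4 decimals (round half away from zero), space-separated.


0.5187 -0.4121 -0.9805 -1.1936

BᵀP = [-11.5000 3.5000; 8.0000 -4.0000]
S = R + BᵀPB = [3/2 0; 0 1] + [28.2500 -22.0000; -22.0000 20.0000] = [29.7500 -22.0000; -22.0000 21.0000]
BᵀPA = [37.0000 14.0000; -32.0000 -16.0000]
K = S⁻¹·BᵀPA = [0.5187 -0.4121; -0.9805 -1.1936]
A−BK = [0.0178 0.3694; 0.2806 1.0373]
AᵀP(A−BK) = [1.4352 1.0515; 1.0515 2.6714]
P' = Q + AᵀP(A−BK) = [6.4352 0.0515; 0.0515 2.9214]
tr(P') = 9.3566


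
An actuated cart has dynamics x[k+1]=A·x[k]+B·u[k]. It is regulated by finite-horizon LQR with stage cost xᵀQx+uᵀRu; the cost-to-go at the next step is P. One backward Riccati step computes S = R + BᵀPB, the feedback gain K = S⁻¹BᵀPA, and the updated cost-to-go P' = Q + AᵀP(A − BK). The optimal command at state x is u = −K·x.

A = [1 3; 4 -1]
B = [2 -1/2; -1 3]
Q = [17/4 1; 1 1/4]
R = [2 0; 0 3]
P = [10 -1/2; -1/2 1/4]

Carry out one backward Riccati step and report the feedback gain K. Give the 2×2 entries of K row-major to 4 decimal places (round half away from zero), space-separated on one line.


0.5081 1.3756 0.4987 -0.1342

BᵀP = [20.5000 -1.2500; -6.5000 1.0000]
S = R + BᵀPB = [2 0; 0 3] + [42.2500 -14.0000; -14.0000 6.2500] = [44.2500 -14.0000; -14.0000 9.2500]
BᵀPA = [15.5000 62.7500; -2.5000 -20.5000]
K = S⁻¹·BᵀPA = [0.5081 1.3756; 0.4987 -0.1342]
A−BK = [0.2332 0.1817; 3.0120 0.7782]
AᵀP(A−BK) = [3.3718 1.8424; 1.8424 4.1787]
P' = Q + AᵀP(A−BK) = [7.6218 2.8424; 2.8424 4.4287]
tr(P') = 12.0505


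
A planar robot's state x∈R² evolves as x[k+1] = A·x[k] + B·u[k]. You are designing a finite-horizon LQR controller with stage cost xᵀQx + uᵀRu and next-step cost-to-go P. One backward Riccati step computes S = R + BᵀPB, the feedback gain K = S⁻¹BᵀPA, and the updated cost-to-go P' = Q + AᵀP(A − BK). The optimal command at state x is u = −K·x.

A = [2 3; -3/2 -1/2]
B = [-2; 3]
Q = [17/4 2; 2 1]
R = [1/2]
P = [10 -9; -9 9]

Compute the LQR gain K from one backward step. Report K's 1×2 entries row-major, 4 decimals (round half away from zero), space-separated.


-0.7037 -0.7124

BᵀP = [-47.0000 45.0000]
S = R + BᵀPB = [1/2] + [229.0000] = [229.5000]
BᵀPA = [-161.5000 -163.5000]
K = S⁻¹·BᵀPA = [-0.7037 -0.7124]
A−BK = [0.5926 1.5752; 0.6111 1.6373]
AᵀP(A−BK) = [0.6019 1.1944; 1.1944 2.7696]
P' = Q + AᵀP(A−BK) = [4.8519 3.1944; 3.1944 3.7696]
tr(P') = 8.6215


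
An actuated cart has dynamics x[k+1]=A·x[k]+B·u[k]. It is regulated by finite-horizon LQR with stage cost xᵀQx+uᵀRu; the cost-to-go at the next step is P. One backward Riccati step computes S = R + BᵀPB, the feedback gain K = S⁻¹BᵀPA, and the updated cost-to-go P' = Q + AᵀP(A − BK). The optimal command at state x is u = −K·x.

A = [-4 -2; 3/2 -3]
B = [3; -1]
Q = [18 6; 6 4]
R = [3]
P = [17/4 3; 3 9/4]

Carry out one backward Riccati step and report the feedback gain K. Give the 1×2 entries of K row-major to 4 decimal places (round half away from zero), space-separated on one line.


BᵀP = [9.7500 6.7500]
S = R + BᵀPB = [3] + [22.5000] = [25.5000]
BᵀPA = [-28.8750 -39.7500]
K = S⁻¹·BᵀPA = [-1.1324 -1.5588]
A−BK = [-0.6029 2.6765; 0.3676 -4.5588]
AᵀP(A−BK) = [4.3658 5.8640; 5.8640 11.2868]
P' = Q + AᵀP(A−BK) = [22.3658 11.8640; 11.8640 15.2868]
tr(P') = 37.6526

-1.1324 -1.5588


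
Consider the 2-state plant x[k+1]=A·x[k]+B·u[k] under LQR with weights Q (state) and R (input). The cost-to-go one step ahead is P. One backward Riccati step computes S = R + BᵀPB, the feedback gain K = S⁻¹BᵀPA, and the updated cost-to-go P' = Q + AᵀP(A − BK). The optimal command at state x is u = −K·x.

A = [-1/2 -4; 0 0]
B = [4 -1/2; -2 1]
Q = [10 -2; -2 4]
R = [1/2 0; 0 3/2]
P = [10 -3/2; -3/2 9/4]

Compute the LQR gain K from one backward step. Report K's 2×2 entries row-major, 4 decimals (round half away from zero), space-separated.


BᵀP = [43.0000 -10.5000; -6.5000 3.0000]
S = R + BᵀPB = [1/2 0; 0 3/2] + [193.0000 -32.0000; -32.0000 6.2500] = [193.5000 -32.0000; -32.0000 7.7500]
BᵀPA = [-21.5000 -172.0000; 3.2500 26.0000]
K = S⁻¹·BᵀPA = [-0.1317 -1.0534; -0.1243 -0.9945]
A−BK = [-0.0355 -0.2838; -0.1390 -1.1122]
AᵀP(A−BK) = [0.0731 0.5850; 0.5850 4.6802]
P' = Q + AᵀP(A−BK) = [10.0731 -1.4150; -1.4150 8.6802]
tr(P') = 18.7533

-0.1317 -1.0534 -0.1243 -0.9945


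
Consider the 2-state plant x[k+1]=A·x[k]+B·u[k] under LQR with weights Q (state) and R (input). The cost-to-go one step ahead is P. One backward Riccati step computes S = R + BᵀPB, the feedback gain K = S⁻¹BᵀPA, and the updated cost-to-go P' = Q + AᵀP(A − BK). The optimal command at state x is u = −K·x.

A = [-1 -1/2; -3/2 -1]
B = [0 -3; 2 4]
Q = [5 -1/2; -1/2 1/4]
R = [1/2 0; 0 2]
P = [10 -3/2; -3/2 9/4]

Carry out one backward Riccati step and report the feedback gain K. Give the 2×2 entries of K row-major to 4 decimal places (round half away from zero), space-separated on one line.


BᵀP = [-3.0000 4.5000; -36.0000 13.5000]
S = R + BᵀPB = [1/2 0; 0 2] + [9.0000 27.0000; 27.0000 162.0000] = [9.5000 27.0000; 27.0000 164.0000]
BᵀPA = [-3.7500 -3.0000; 15.7500 4.5000]
K = S⁻¹·BᵀPA = [-1.2548 -0.7400; 0.3026 0.1493]
A−BK = [-0.0921 -0.0522; -0.2008 -0.1170]
AᵀP(A−BK) = [1.0906 0.6237; 0.6237 0.3581]
P' = Q + AᵀP(A−BK) = [6.0906 0.1237; 0.1237 0.6081]
tr(P') = 6.6987

-1.2548 -0.7400 0.3026 0.1493


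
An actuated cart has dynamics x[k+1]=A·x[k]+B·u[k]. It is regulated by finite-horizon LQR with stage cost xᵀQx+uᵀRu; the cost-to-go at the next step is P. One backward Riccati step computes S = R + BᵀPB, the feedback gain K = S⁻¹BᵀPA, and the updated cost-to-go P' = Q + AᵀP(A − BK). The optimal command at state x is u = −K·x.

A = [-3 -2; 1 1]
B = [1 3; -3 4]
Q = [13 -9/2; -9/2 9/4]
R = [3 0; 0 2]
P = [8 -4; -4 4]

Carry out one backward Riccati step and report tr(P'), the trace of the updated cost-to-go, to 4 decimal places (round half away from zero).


BᵀP = [20.0000 -16.0000; 8.0000 4.0000]
S = R + BᵀPB = [3 0; 0 2] + [68.0000 -4.0000; -4.0000 40.0000] = [71.0000 -4.0000; -4.0000 42.0000]
BᵀPA = [-76.0000 -56.0000; -20.0000 -12.0000]
K = S⁻¹·BᵀPA = [-1.1032 -0.8092; -0.5813 -0.3628]
A−BK = [-0.1531 -0.1025; 0.0155 0.0236]
AᵀP(A−BK) = [4.5341 3.2475; 3.2475 2.3331]
P' = Q + AᵀP(A−BK) = [17.5341 -1.2525; -1.2525 4.5831]
tr(P') = 22.1172

22.1172


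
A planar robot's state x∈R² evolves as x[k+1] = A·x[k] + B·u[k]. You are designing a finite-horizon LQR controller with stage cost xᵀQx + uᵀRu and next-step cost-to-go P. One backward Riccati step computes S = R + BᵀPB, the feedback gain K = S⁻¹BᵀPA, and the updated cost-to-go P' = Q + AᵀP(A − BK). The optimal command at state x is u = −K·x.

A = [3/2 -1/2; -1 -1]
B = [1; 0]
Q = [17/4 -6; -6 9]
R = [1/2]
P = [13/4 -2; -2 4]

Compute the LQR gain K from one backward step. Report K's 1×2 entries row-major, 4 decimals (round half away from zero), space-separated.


BᵀP = [3.2500 -2.0000]
S = R + BᵀPB = [1/2] + [3.2500] = [3.7500]
BᵀPA = [6.8750 0.3750]
K = S⁻¹·BᵀPA = [1.8333 0.1000]
A−BK = [-0.3333 -0.6000; -1.0000 -1.0000]
AᵀP(A−BK) = [4.7083 2.8750; 2.8750 2.7750]
P' = Q + AᵀP(A−BK) = [8.9583 -3.1250; -3.1250 11.7750]
tr(P') = 20.7333

1.8333 0.1000


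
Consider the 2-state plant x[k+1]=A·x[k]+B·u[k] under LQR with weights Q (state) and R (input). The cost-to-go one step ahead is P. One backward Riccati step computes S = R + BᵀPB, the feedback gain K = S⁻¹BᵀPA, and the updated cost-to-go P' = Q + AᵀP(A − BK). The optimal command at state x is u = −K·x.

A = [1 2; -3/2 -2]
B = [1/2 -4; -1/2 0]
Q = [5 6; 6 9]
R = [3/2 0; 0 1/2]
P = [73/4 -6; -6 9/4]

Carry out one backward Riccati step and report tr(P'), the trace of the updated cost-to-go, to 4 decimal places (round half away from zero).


BᵀP = [12.1250 -4.1250; -73.0000 24.0000]
S = R + BᵀPB = [3/2 0; 0 1/2] + [8.1250 -48.5000; -48.5000 292.0000] = [9.6250 -48.5000; -48.5000 292.5000]
BᵀPA = [18.3125 32.5000; -109.0000 -194.0000]
K = S⁻¹·BᵀPA = [0.1510 0.2100; -0.3476 -0.6284]
A−BK = [-0.4660 -0.6187; -1.4245 -1.8950]
AᵀP(A−BK) = [0.6576 0.9058; 0.9058 1.2601]
P' = Q + AᵀP(A−BK) = [5.6576 6.9058; 6.9058 10.2601]
tr(P') = 15.9177

15.9177


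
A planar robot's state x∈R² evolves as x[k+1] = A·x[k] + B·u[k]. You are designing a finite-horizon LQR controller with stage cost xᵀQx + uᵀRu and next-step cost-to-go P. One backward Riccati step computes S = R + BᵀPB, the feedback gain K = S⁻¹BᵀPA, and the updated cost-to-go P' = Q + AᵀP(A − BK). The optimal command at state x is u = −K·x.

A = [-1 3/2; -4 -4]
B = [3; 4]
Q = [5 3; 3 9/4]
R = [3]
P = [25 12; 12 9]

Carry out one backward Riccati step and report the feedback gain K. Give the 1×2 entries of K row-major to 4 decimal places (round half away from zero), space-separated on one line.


-0.6227 -0.1568

BᵀP = [123.0000 72.0000]
S = R + BᵀPB = [3] + [657.0000] = [660.0000]
BᵀPA = [-411.0000 -103.5000]
K = S⁻¹·BᵀPA = [-0.6227 -0.1568]
A−BK = [0.8682 1.9705; -1.5091 -3.3727]
AᵀP(A−BK) = [9.0591 18.0477; 18.0477 40.0193]
P' = Q + AᵀP(A−BK) = [14.0591 21.0477; 21.0477 42.2693]
tr(P') = 56.3284


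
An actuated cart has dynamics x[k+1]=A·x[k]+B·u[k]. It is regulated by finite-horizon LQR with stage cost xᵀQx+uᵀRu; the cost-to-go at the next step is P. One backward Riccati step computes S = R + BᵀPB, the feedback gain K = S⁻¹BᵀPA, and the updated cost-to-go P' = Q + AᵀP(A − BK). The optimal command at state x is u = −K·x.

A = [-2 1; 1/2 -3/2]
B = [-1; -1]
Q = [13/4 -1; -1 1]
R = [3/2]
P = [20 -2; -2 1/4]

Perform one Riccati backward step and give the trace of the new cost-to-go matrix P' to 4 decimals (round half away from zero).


BᵀP = [-18.0000 1.7500]
S = R + BᵀPB = [3/2] + [16.2500] = [17.7500]
BᵀPA = [36.8750 -20.6250]
K = S⁻¹·BᵀPA = [2.0775 -1.1620]
A−BK = [0.0775 -0.1620; 2.5775 -2.6620]
AᵀP(A−BK) = [7.4560 -4.3398; -4.3398 2.5968]
P' = Q + AᵀP(A−BK) = [10.7060 -5.3398; -5.3398 3.5968]
tr(P') = 14.3028

14.3028


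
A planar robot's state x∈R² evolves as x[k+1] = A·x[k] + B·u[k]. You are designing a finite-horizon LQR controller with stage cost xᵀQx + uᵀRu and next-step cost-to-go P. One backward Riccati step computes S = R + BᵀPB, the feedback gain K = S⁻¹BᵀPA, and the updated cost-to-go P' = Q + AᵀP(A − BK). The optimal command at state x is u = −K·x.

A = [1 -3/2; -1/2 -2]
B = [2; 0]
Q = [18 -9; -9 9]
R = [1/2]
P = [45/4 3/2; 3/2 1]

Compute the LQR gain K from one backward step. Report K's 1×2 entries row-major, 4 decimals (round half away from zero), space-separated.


BᵀP = [22.5000 3.0000]
S = R + BᵀPB = [1/2] + [45.0000] = [45.5000]
BᵀPA = [21.0000 -39.7500]
K = S⁻¹·BᵀPA = [0.4615 -0.8736]
A−BK = [0.0769 0.2473; -0.5000 -2.0000]
AᵀP(A−BK) = [0.3077 0.5962; 0.5962 3.5859]
P' = Q + AᵀP(A−BK) = [18.3077 -8.4038; -8.4038 12.5859]
tr(P') = 30.8935

0.4615 -0.8736


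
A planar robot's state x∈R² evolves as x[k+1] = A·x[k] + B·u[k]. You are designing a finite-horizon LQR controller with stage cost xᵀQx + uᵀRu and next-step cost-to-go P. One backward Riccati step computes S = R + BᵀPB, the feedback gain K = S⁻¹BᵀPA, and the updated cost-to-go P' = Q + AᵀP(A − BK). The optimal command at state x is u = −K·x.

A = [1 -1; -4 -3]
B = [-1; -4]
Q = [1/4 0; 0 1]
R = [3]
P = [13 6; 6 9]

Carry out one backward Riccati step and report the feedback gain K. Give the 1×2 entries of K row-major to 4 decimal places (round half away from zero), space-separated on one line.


0.6298 0.7837

BᵀP = [-37.0000 -42.0000]
S = R + BᵀPB = [3] + [205.0000] = [208.0000]
BᵀPA = [131.0000 163.0000]
K = S⁻¹·BᵀPA = [0.6298 0.7837]
A−BK = [1.6298 -0.2163; -1.4808 0.1346]
AᵀP(A−BK) = [26.4952 -1.6587; -1.6587 2.2644]
P' = Q + AᵀP(A−BK) = [26.7452 -1.6587; -1.6587 3.2644]
tr(P') = 30.0096


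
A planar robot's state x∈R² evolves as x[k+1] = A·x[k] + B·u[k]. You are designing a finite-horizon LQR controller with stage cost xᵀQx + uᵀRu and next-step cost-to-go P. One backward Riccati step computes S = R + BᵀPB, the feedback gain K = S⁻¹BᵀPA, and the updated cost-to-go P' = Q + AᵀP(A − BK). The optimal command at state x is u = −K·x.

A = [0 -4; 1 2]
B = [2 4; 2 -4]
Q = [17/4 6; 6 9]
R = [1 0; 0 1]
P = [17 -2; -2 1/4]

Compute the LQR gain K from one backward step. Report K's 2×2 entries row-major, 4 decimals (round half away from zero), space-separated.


0.0273 -0.3472 -0.0371 -0.8079

BᵀP = [30.0000 -3.5000; 76.0000 -9.0000]
S = R + BᵀPB = [1 0; 0 1] + [53.0000 134.0000; 134.0000 340.0000] = [54.0000 134.0000; 134.0000 341.0000]
BᵀPA = [-3.5000 -127.0000; -9.0000 -322.0000]
K = S⁻¹·BᵀPA = [0.0273 -0.3472; -0.0371 -0.8079]
A−BK = [0.0939 -0.0742; 0.7969 -0.5371]
AᵀP(A−BK) = [0.0115 0.0142; 0.0142 0.7795]
P' = Q + AᵀP(A−BK) = [4.2615 6.0142; 6.0142 9.7795]
tr(P') = 14.0409


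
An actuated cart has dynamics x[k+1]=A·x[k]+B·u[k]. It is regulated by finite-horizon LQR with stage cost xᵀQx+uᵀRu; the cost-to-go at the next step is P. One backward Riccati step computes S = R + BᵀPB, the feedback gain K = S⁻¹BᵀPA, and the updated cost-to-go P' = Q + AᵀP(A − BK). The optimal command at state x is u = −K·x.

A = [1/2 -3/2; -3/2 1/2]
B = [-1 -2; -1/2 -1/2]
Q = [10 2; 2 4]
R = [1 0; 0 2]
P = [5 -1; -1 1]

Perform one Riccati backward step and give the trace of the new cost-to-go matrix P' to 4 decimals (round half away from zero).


18.2857

BᵀP = [-4.5000 0.5000; -9.5000 1.5000]
S = R + BᵀPB = [1 0; 0 2] + [4.2500 8.7500; 8.7500 18.2500] = [5.2500 8.7500; 8.7500 20.2500]
BᵀPA = [-3.0000 7.0000; -7.0000 15.0000]
K = S⁻¹·BᵀPA = [0.0168 0.3529; -0.3529 0.5882]
A−BK = [-0.1891 0.0294; -1.6681 0.9706]
AᵀP(A−BK) = [2.5798 -1.8235; -1.8235 1.7059]
P' = Q + AᵀP(A−BK) = [12.5798 0.1765; 0.1765 5.7059]
tr(P') = 18.2857


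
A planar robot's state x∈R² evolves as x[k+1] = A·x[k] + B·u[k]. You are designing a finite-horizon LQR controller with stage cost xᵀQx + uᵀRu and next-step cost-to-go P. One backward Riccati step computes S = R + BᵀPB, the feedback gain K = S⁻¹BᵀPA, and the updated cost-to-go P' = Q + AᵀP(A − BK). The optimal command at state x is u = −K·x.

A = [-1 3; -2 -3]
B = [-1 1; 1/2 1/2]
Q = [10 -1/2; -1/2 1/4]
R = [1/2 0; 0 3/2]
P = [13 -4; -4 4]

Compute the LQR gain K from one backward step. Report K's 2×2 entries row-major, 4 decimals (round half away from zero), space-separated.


BᵀP = [-15.0000 6.0000; 11.0000 -2.0000]
S = R + BᵀPB = [1/2 0; 0 3/2] + [18.0000 -12.0000; -12.0000 10.0000] = [18.5000 -12.0000; -12.0000 11.5000]
BᵀPA = [3.0000 -63.0000; -7.0000 39.0000]
K = S⁻¹·BᵀPA = [-0.7200 -3.7309; -1.3600 -0.5018]
A−BK = [-0.3600 -0.2291; -0.9600 -0.8836]
AᵀP(A−BK) = [5.6400 4.6800; 4.6800 9.5236]
P' = Q + AᵀP(A−BK) = [15.6400 4.1800; 4.1800 9.7736]
tr(P') = 25.4136

-0.7200 -3.7309 -1.3600 -0.5018


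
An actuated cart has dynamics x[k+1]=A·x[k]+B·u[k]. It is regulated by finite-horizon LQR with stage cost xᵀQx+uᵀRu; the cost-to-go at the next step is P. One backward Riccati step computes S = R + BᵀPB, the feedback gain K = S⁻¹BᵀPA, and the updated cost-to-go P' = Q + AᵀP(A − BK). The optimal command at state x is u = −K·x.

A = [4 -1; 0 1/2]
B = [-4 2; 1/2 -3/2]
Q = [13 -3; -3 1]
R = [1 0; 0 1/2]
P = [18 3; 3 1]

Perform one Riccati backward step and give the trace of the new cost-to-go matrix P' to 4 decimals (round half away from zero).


15.2051

BᵀP = [-70.5000 -11.5000; 31.5000 4.5000]
S = R + BᵀPB = [1 0; 0 1/2] + [276.2500 -123.7500; -123.7500 56.2500] = [277.2500 -123.7500; -123.7500 56.7500]
BᵀPA = [-282.0000 64.7500; 126.0000 -29.2500]
K = S⁻¹·BᵀPA = [-0.9789 0.1307; 0.0857 -0.2304]
A−BK = [-0.0869 -0.0164; 0.6180 0.0890]
AᵀP(A−BK) = [1.1575 -0.1107; -0.1107 0.0476]
P' = Q + AᵀP(A−BK) = [14.1575 -3.1107; -3.1107 1.0476]
tr(P') = 15.2051


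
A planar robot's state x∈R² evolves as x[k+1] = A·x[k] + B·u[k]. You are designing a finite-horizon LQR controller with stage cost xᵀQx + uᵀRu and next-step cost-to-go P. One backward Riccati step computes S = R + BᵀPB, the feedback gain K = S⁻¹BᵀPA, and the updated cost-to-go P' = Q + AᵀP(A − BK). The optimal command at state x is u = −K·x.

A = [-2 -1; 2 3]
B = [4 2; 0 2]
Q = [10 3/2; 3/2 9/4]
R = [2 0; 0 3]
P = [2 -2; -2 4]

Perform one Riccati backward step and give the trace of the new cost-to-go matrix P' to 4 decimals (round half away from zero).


23.1056

BᵀP = [8.0000 -8.0000; 0.0000 4.0000]
S = R + BᵀPB = [2 0; 0 3] + [32.0000 0.0000; 0.0000 8.0000] = [34.0000 0.0000; 0.0000 11.0000]
BᵀPA = [-32.0000 -32.0000; 8.0000 12.0000]
K = S⁻¹·BᵀPA = [-0.9412 -0.9412; 0.7273 1.0909]
A−BK = [0.3102 0.5829; 0.5455 0.8182]
AᵀP(A−BK) = [4.0642 5.1551; 5.1551 6.7914]
P' = Q + AᵀP(A−BK) = [14.0642 6.6551; 6.6551 9.0414]
tr(P') = 23.1056


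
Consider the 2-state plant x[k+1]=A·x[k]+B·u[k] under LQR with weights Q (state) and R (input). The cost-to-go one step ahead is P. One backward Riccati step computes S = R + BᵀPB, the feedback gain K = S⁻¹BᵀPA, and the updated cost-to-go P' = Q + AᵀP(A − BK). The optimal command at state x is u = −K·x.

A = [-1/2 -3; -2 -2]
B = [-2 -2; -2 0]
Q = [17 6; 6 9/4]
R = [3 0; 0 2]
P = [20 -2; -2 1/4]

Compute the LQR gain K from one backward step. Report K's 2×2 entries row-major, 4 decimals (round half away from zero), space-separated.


0.0969 0.5561 0.0612 0.8776

BᵀP = [-36.0000 3.5000; -40.0000 4.0000]
S = R + BᵀPB = [3 0; 0 2] + [65.0000 72.0000; 72.0000 80.0000] = [68.0000 72.0000; 72.0000 82.0000]
BᵀPA = [11.0000 101.0000; 12.0000 112.0000]
K = S⁻¹·BᵀPA = [0.0969 0.5561; 0.0612 0.8776]
A−BK = [-0.1837 -0.1327; -1.8061 -0.8878]
AᵀP(A−BK) = [0.1990 0.3520; 0.3520 2.5459]
P' = Q + AᵀP(A−BK) = [17.1990 6.3520; 6.3520 4.7959]
tr(P') = 21.9949


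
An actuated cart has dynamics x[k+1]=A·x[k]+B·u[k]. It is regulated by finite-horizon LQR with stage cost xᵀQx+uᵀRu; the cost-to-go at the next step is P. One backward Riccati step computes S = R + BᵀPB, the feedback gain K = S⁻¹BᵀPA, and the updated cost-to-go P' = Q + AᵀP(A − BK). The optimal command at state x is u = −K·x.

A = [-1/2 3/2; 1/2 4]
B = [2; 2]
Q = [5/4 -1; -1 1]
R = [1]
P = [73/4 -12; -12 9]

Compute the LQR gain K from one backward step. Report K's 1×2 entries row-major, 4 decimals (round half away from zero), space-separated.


BᵀP = [12.5000 -6.0000]
S = R + BᵀPB = [1] + [13.0000] = [14.0000]
BᵀPA = [-9.2500 -5.2500]
K = S⁻¹·BᵀPA = [-0.6607 -0.3750]
A−BK = [0.8214 2.2500; 1.8214 4.7500]
AᵀP(A−BK) = [6.7009 15.8438; 15.8438 39.0938]
P' = Q + AᵀP(A−BK) = [7.9509 14.8438; 14.8438 40.0938]
tr(P') = 48.0446

-0.6607 -0.3750


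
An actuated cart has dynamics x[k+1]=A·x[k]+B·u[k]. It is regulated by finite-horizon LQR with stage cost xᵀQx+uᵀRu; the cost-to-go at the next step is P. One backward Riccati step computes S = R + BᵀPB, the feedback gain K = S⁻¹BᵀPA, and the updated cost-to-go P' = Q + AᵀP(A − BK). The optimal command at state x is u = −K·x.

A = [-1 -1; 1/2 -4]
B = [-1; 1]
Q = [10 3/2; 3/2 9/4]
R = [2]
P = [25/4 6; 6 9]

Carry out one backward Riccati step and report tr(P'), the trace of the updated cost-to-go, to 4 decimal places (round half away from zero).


BᵀP = [-0.2500 3.0000]
S = R + BᵀPB = [2] + [3.2500] = [5.2500]
BᵀPA = [1.7500 -11.7500]
K = S⁻¹·BᵀPA = [0.3333 -2.2381]
A−BK = [-0.6667 -3.2381; 0.1667 -1.7619]
AᵀP(A−BK) = [1.9167 13.1667; 13.1667 171.9524]
P' = Q + AᵀP(A−BK) = [11.9167 14.6667; 14.6667 174.2024]
tr(P') = 186.1190

186.1190


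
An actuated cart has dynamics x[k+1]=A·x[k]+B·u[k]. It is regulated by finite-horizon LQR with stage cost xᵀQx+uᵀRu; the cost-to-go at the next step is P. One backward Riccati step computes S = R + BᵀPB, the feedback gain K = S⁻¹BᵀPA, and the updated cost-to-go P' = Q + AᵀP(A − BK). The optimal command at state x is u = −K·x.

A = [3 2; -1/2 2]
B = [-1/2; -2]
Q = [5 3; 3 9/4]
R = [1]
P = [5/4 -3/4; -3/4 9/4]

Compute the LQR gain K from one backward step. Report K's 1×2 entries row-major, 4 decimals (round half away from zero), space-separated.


BᵀP = [0.8750 -4.1250]
S = R + BᵀPB = [1] + [7.8125] = [8.8125]
BᵀPA = [4.6875 -6.5000]
K = S⁻¹·BᵀPA = [0.5319 -0.7376]
A−BK = [3.2660 1.6312; 0.5638 0.5248]
AᵀP(A−BK) = [11.5691 4.9574; 4.9574 3.2057]
P' = Q + AᵀP(A−BK) = [16.5691 7.9574; 7.9574 5.4557]
tr(P') = 22.0248

0.5319 -0.7376


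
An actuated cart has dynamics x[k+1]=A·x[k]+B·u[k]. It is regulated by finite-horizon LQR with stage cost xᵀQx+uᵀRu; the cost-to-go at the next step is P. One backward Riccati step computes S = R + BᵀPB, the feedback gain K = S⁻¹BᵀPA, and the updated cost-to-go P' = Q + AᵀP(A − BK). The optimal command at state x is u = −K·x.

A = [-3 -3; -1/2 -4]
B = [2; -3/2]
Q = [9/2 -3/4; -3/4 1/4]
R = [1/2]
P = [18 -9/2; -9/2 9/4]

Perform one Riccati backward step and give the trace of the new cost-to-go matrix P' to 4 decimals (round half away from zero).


42.0115

BᵀP = [42.7500 -12.3750]
S = R + BᵀPB = [1/2] + [104.0625] = [104.5625]
BᵀPA = [-122.0625 -78.7500]
K = S⁻¹·BᵀPA = [-1.1674 -0.7531]
A−BK = [-0.6653 -1.4937; -2.2510 -5.1297]
AᵀP(A−BK) = [6.5711 13.8201; 13.8201 30.6904]
P' = Q + AᵀP(A−BK) = [11.0711 13.0701; 13.0701 30.9404]
tr(P') = 42.0115


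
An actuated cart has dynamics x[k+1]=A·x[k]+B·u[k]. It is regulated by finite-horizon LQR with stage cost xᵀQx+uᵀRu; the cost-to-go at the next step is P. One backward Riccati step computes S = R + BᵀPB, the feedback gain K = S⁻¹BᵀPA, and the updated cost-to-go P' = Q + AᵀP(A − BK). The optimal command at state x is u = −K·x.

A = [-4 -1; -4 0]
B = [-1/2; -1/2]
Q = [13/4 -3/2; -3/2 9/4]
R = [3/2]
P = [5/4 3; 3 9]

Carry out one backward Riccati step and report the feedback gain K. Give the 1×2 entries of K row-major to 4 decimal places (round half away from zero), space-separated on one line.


BᵀP = [-2.1250 -6.0000]
S = R + BᵀPB = [3/2] + [4.0625] = [5.5625]
BᵀPA = [32.5000 2.1250]
K = S⁻¹·BᵀPA = [5.8427 0.3820]
A−BK = [-1.0787 -0.8090; -1.0787 0.1910]
AᵀP(A−BK) = [70.1124 4.5843; 4.5843 0.4382]
P' = Q + AᵀP(A−BK) = [73.3624 3.0843; 3.0843 2.6882]
tr(P') = 76.0506

5.8427 0.3820


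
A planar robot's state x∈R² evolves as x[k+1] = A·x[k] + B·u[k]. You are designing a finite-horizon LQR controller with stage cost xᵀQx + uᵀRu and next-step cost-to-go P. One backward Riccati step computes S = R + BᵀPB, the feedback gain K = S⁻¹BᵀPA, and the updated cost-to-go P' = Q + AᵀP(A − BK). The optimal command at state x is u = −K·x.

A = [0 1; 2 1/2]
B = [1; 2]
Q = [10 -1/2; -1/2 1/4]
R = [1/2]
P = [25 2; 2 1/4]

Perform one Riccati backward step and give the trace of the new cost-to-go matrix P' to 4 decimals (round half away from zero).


11.0643

BᵀP = [29.0000 2.5000]
S = R + BᵀPB = [1/2] + [34.0000] = [34.5000]
BᵀPA = [5.0000 30.2500]
K = S⁻¹·BᵀPA = [0.1449 0.8768]
A−BK = [-0.1449 0.1232; 1.7101 -1.2536]
AᵀP(A−BK) = [0.2754 -0.1341; -0.1341 0.5389]
P' = Q + AᵀP(A−BK) = [10.2754 -0.6341; -0.6341 0.7889]
tr(P') = 11.0643


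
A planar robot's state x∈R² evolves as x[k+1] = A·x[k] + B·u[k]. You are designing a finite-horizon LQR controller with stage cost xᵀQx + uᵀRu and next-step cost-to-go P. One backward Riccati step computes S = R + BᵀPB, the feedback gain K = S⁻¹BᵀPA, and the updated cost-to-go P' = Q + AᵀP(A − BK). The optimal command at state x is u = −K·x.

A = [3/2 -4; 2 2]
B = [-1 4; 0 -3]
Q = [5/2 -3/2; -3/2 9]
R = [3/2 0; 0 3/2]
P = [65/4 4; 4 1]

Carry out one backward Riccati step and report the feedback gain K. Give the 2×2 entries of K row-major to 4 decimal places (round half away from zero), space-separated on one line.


BᵀP = [-16.2500 -4.0000; 53.0000 13.0000]
S = R + BᵀPB = [3/2 0; 0 3/2] + [16.2500 -53.0000; -53.0000 173.0000] = [17.7500 -53.0000; -53.0000 174.5000]
BᵀPA = [-32.3750 57.0000; 105.5000 -186.0000]
K = S⁻¹·BᵀPA = [-0.2009 0.3069; 0.5436 -0.9727]
A−BK = [-0.8752 0.1977; 3.6307 -0.9181]
AᵀP(A−BK) = [0.7121 -0.9454; -0.9454 1.5865]
P' = Q + AᵀP(A−BK) = [3.2121 -2.4454; -2.4454 10.5865]
tr(P') = 13.7986

-0.2009 0.3069 0.5436 -0.9727


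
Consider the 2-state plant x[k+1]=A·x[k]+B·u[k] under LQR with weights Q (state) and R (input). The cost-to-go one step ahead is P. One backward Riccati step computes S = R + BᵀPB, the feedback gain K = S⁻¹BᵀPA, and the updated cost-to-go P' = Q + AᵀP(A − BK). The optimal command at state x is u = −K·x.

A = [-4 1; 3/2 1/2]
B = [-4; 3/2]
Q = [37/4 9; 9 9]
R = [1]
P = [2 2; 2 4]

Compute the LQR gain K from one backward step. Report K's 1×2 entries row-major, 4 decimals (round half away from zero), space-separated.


BᵀP = [-5.0000 -2.0000]
S = R + BᵀPB = [1] + [17.0000] = [18.0000]
BᵀPA = [17.0000 -6.0000]
K = S⁻¹·BᵀPA = [0.9444 -0.3333]
A−BK = [-0.2222 -0.3333; 0.0833 1.0000]
AᵀP(A−BK) = [0.9444 -0.3333; -0.3333 3.0000]
P' = Q + AᵀP(A−BK) = [10.1944 8.6667; 8.6667 12.0000]
tr(P') = 22.1944

0.9444 -0.3333


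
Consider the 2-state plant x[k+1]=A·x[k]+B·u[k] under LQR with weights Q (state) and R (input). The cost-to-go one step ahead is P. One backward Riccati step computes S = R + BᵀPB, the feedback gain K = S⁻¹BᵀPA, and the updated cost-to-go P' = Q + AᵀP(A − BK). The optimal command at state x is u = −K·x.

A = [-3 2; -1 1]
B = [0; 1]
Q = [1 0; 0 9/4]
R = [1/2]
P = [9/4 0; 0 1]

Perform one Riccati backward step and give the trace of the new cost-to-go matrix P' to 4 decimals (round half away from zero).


33.1667

BᵀP = [0.0000 1.0000]
S = R + BᵀPB = [1/2] + [1.0000] = [1.5000]
BᵀPA = [-1.0000 1.0000]
K = S⁻¹·BᵀPA = [-0.6667 0.6667]
A−BK = [-3.0000 2.0000; -0.3333 0.3333]
AᵀP(A−BK) = [20.5833 -13.8333; -13.8333 9.3333]
P' = Q + AᵀP(A−BK) = [21.5833 -13.8333; -13.8333 11.5833]
tr(P') = 33.1667


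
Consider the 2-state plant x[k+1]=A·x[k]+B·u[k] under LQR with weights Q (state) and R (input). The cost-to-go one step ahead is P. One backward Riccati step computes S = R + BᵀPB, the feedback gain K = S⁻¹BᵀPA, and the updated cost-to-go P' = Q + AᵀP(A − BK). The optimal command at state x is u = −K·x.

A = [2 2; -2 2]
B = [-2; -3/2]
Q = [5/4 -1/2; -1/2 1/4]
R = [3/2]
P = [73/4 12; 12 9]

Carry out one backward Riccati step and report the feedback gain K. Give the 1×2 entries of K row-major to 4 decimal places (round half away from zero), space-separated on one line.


BᵀP = [-54.5000 -37.5000]
S = R + BᵀPB = [3/2] + [165.2500] = [166.7500]
BᵀPA = [-34.0000 -184.0000]
K = S⁻¹·BᵀPA = [-0.2039 -1.1034]
A−BK = [1.5922 -0.2069; -2.3058 0.3448]
AᵀP(A−BK) = [6.0675 -0.5172; -0.5172 1.9655]
P' = Q + AᵀP(A−BK) = [7.3175 -1.0172; -1.0172 2.2155]
tr(P') = 9.5330

-0.2039 -1.1034


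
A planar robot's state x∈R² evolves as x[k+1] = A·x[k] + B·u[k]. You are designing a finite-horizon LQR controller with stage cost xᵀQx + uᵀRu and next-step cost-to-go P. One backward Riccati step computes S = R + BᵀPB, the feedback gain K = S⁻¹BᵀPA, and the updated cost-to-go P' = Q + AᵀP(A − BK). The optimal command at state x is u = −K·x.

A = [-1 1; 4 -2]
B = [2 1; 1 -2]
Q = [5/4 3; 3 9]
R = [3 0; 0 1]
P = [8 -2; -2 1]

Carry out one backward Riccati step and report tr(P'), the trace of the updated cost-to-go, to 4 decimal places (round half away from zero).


BᵀP = [14.0000 -3.0000; 12.0000 -4.0000]
S = R + BᵀPB = [3 0; 0 1] + [25.0000 20.0000; 20.0000 20.0000] = [28.0000 20.0000; 20.0000 21.0000]
BᵀPA = [-26.0000 20.0000; -28.0000 20.0000]
K = S⁻¹·BᵀPA = [0.0745 0.1064; -1.4043 0.8511]
A−BK = [0.2553 -0.0638; 1.1170 -0.4043]
AᵀP(A−BK) = [2.6170 -1.4043; -1.4043 0.8511]
P' = Q + AᵀP(A−BK) = [3.8670 1.5957; 1.5957 9.8511]
tr(P') = 13.7181

13.7181


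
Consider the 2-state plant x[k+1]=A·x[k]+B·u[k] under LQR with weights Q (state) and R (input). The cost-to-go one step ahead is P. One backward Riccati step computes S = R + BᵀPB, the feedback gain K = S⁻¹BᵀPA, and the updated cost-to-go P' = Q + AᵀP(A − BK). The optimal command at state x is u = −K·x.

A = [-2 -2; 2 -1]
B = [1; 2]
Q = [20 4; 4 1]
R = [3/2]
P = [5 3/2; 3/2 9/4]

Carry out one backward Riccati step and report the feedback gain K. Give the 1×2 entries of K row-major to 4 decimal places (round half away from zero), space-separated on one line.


BᵀP = [8.0000 6.0000]
S = R + BᵀPB = [3/2] + [20.0000] = [21.5000]
BᵀPA = [-4.0000 -22.0000]
K = S⁻¹·BᵀPA = [-0.1860 -1.0233]
A−BK = [-1.8140 -0.9767; 2.3721 1.0465]
AᵀP(A−BK) = [16.2558 8.4070; 8.4070 5.7384]
P' = Q + AᵀP(A−BK) = [36.2558 12.4070; 12.4070 6.7384]
tr(P') = 42.9942

-0.1860 -1.0233


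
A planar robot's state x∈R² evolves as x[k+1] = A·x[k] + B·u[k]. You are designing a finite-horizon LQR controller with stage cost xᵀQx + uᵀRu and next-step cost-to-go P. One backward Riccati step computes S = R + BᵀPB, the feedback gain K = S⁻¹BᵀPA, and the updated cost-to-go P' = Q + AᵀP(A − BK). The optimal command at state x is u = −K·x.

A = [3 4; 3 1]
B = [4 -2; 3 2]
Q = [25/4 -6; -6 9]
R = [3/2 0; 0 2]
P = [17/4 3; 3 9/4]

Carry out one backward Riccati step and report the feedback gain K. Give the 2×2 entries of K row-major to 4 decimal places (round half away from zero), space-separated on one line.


0.8311 0.7424 0.0129 -0.1837

BᵀP = [26.0000 18.7500; -2.5000 -1.5000]
S = R + BᵀPB = [3/2 0; 0 2] + [160.2500 -14.5000; -14.5000 2.0000] = [161.7500 -14.5000; -14.5000 4.0000]
BᵀPA = [134.2500 122.7500; -12.0000 -11.5000]
K = S⁻¹·BᵀPA = [0.8311 0.7424; 0.0129 -0.1837]
A−BK = [-0.2988 0.6629; 0.4808 -0.8598]
AᵀP(A−BK) = [1.0741 0.8758; 0.8758 1.0054]
P' = Q + AᵀP(A−BK) = [7.3241 -5.1242; -5.1242 10.0054]
tr(P') = 17.3296


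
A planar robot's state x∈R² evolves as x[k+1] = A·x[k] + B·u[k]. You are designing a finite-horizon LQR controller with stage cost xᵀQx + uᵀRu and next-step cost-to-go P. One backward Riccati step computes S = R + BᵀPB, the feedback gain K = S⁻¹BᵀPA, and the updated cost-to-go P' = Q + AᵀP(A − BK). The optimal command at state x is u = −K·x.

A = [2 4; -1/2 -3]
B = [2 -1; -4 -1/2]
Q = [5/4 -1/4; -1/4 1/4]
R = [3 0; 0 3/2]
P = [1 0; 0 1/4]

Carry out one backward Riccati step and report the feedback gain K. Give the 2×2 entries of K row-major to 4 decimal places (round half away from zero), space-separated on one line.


BᵀP = [2.0000 -1.0000; -1.0000 -0.1250]
S = R + BᵀPB = [3 0; 0 3/2] + [8.0000 -1.5000; -1.5000 1.0625] = [11.0000 -1.5000; -1.5000 2.5625]
BᵀPA = [4.5000 11.0000; -1.9375 -3.6250]
K = S⁻¹·BᵀPA = [0.3325 0.8771; -0.5614 -0.9012]
A−BK = [0.7735 1.3446; 0.5494 0.0578]
AᵀP(A−BK) = [1.4783 2.6819; 2.6819 5.3349]
P' = Q + AᵀP(A−BK) = [2.7283 2.4319; 2.4319 5.5849]
tr(P') = 8.3133

0.3325 0.8771 -0.5614 -0.9012


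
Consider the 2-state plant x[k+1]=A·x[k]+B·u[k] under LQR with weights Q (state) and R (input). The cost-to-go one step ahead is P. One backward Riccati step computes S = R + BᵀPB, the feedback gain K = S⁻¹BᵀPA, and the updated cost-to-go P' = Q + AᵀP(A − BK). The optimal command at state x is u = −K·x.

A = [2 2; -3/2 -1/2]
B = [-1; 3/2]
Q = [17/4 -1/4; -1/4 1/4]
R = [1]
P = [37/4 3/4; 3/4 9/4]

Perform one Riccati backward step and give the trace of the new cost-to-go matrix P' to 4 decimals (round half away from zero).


23.3134

BᵀP = [-8.1250 2.6250]
S = R + BᵀPB = [1] + [12.0625] = [13.0625]
BᵀPA = [-20.1875 -17.5625]
K = S⁻¹·BᵀPA = [-1.5455 -1.3445]
A−BK = [0.4545 0.6555; 0.8182 1.5167]
AᵀP(A−BK) = [6.3636 8.5455; 8.5455 12.4498]
P' = Q + AᵀP(A−BK) = [10.6136 8.2955; 8.2955 12.6998]
tr(P') = 23.3134


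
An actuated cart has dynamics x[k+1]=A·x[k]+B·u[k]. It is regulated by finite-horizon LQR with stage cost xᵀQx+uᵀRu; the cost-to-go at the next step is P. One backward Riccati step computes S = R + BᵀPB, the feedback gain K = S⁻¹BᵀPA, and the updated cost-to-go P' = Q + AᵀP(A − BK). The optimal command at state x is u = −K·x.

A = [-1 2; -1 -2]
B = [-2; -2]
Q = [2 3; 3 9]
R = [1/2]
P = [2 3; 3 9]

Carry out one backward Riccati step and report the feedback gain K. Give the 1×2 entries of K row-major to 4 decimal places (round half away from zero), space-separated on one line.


BᵀP = [-10.0000 -24.0000]
S = R + BᵀPB = [1/2] + [68.0000] = [68.5000]
BᵀPA = [34.0000 28.0000]
K = S⁻¹·BᵀPA = [0.4964 0.4088]
A−BK = [-0.0073 2.8175; -0.0073 -1.1825]
AᵀP(A−BK) = [0.1241 0.1022; 0.1022 8.5547]
P' = Q + AᵀP(A−BK) = [2.1241 3.1022; 3.1022 17.5547]
tr(P') = 19.6788

0.4964 0.4088


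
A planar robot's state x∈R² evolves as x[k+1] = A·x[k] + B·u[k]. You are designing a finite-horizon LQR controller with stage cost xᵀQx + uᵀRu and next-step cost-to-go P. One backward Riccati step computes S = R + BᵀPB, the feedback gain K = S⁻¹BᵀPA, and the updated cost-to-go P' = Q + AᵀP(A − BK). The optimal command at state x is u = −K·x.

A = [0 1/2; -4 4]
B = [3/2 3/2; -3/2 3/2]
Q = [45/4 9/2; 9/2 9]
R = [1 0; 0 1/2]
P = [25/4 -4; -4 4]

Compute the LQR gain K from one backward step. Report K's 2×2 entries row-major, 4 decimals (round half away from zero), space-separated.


BᵀP = [15.3750 -12.0000; 3.3750 0.0000]
S = R + BᵀPB = [1 0; 0 1/2] + [41.0625 5.0625; 5.0625 5.0625] = [42.0625 5.0625; 5.0625 5.5625]
BᵀPA = [48.0000 -40.3125; 0.0000 1.6875]
K = S⁻¹·BᵀPA = [1.2815 -1.1173; -1.1663 1.3202]
A−BK = [-0.1728 0.1956; -0.3282 0.3437]
AᵀP(A−BK) = [2.4863 -2.3699; -2.3699 2.2937]
P' = Q + AᵀP(A−BK) = [13.7363 2.1301; 2.1301 11.2937]
tr(P') = 25.0300

1.2815 -1.1173 -1.1663 1.3202


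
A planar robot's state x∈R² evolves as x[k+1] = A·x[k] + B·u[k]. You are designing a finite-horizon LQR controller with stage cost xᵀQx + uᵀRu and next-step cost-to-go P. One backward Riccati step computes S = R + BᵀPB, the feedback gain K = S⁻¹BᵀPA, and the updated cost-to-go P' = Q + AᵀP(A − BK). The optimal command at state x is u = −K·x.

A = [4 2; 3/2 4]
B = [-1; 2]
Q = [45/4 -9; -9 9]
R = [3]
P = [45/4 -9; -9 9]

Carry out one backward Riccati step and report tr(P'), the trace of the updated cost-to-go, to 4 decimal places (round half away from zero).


61.2391

BᵀP = [-29.2500 27.0000]
S = R + BᵀPB = [3] + [83.2500] = [86.2500]
BᵀPA = [-76.5000 49.5000]
K = S⁻¹·BᵀPA = [-0.8870 0.5739]
A−BK = [3.1130 2.5739; 3.2739 2.8522]
AᵀP(A−BK) = [24.3978 16.9043; 16.9043 16.5913]
P' = Q + AᵀP(A−BK) = [35.6478 7.9043; 7.9043 25.5913]
tr(P') = 61.2391


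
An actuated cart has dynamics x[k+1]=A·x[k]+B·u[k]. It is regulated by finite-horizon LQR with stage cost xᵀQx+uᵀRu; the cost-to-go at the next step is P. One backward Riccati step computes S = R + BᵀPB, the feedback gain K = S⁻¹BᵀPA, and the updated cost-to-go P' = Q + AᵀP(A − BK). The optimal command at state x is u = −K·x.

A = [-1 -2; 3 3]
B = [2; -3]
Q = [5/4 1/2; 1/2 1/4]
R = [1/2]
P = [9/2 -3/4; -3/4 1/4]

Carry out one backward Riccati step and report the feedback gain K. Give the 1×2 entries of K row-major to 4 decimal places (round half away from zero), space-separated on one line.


BᵀP = [11.2500 -2.2500]
S = R + BᵀPB = [1/2] + [29.2500] = [29.7500]
BᵀPA = [-18.0000 -29.2500]
K = S⁻¹·BᵀPA = [-0.6050 -0.9832]
A−BK = [0.2101 -0.0336; 1.1849 0.0504]
AᵀP(A−BK) = [0.3592 0.3025; 0.3025 0.4916]
P' = Q + AᵀP(A−BK) = [1.6092 0.8025; 0.8025 0.7416]
tr(P') = 2.3508

-0.6050 -0.9832
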